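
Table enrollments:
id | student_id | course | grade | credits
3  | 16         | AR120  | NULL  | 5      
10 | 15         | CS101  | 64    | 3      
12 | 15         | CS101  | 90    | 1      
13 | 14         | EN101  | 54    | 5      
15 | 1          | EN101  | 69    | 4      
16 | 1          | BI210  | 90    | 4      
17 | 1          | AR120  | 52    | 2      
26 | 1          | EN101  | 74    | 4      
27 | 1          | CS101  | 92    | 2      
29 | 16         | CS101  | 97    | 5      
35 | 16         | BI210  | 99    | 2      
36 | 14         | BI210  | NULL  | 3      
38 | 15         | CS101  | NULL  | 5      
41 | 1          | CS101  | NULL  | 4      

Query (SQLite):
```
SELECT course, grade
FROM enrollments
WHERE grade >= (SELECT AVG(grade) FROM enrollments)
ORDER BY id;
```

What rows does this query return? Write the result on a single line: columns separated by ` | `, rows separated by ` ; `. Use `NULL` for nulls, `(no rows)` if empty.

CS101 | 90 ; BI210 | 90 ; CS101 | 92 ; CS101 | 97 ; BI210 | 99

Scalar subquery: AVG(grade) over all enrollments rows = 78.1.
Keep rows where grade >= that value.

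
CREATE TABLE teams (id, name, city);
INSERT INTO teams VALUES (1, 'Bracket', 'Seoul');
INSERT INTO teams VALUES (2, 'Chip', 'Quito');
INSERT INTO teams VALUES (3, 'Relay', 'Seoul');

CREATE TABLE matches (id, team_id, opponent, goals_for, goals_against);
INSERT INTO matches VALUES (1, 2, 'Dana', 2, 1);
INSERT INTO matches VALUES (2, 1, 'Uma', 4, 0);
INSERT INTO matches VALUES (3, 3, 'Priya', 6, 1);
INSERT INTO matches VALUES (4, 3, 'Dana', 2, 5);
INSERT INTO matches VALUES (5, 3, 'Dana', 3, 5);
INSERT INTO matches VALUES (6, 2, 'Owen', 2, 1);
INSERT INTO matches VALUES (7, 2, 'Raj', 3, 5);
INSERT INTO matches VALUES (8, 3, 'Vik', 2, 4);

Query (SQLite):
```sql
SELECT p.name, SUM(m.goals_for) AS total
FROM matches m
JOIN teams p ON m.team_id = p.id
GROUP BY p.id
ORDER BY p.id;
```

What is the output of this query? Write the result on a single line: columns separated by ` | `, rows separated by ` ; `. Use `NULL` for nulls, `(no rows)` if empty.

Bracket | 4 ; Chip | 7 ; Relay | 13

Join each matches row to its teams via team_id.
Group joined rows by teams.id; compute SUM(m.goals_for) per group.
  1: ids {2} → SUM(m.goals_for)=4
  2: ids {1, 6, 7} → SUM(m.goals_for)=7
  3: ids {3, 4, 5, 8} → SUM(m.goals_for)=13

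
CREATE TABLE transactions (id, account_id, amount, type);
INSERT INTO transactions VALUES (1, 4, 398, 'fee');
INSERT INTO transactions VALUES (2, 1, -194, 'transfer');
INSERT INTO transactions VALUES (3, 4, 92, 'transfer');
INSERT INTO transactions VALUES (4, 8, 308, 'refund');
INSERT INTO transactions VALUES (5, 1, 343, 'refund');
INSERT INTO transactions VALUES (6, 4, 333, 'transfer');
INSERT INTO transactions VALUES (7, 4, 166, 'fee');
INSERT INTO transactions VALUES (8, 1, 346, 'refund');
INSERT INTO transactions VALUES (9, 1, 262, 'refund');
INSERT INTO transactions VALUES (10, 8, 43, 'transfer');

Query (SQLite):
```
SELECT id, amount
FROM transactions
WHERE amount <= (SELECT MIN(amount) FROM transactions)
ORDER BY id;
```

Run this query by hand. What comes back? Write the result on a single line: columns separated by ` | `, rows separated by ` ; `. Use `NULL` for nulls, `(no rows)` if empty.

2 | -194

Scalar subquery: MIN(amount) over all transactions rows = -194.
Keep rows where amount <= that value.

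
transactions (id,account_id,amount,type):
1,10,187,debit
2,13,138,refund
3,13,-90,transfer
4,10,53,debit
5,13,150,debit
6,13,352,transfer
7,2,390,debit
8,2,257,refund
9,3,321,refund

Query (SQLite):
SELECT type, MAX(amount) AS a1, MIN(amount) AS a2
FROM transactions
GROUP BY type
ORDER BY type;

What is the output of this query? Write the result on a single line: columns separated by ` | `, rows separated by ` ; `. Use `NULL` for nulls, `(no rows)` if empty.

Group transactions by type.
Per group compute: MAX(amount), MIN(amount).
  debit: ids {1, 4, 5, 7} → MAX(amount)=390, MIN(amount)=53
  refund: ids {2, 8, 9} → MAX(amount)=321, MIN(amount)=138
  transfer: ids {3, 6} → MAX(amount)=352, MIN(amount)=-90

debit | 390 | 53 ; refund | 321 | 138 ; transfer | 352 | -90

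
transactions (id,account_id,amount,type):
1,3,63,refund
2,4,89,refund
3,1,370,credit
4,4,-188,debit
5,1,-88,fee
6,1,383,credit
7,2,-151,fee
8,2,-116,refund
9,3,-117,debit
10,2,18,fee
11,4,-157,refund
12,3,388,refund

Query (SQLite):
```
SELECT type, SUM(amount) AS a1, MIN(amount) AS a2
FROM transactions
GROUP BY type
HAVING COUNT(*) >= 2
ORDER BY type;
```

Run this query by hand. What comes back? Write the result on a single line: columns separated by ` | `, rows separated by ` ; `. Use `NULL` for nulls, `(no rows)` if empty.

credit | 753 | 370 ; debit | -305 | -188 ; fee | -221 | -151 ; refund | 267 | -157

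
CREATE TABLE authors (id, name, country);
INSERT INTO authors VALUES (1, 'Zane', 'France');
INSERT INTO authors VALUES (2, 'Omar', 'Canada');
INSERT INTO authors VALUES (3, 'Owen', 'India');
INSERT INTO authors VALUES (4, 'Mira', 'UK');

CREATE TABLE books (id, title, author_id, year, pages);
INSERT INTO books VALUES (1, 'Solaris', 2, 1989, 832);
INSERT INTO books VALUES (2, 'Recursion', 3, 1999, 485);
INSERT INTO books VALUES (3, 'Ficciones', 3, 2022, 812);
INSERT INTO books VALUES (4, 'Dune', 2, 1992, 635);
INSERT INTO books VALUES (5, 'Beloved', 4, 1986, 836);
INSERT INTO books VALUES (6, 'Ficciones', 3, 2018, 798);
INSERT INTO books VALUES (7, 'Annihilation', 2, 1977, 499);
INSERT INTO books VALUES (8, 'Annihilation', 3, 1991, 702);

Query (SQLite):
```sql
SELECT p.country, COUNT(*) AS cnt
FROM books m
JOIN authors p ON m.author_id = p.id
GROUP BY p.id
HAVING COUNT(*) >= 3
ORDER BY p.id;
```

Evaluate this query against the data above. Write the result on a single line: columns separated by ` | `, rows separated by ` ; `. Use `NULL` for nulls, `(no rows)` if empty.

Canada | 3 ; India | 4

Join each books row to its authors via author_id.
Group joined rows by authors.id; compute COUNT(*) per group.
HAVING: keep groups with count ≥ 3.
  2: ids {1, 4, 7} → COUNT(*)=3
  3: ids {2, 3, 6, 8} → COUNT(*)=4
  4: ids {5} → COUNT(*)=1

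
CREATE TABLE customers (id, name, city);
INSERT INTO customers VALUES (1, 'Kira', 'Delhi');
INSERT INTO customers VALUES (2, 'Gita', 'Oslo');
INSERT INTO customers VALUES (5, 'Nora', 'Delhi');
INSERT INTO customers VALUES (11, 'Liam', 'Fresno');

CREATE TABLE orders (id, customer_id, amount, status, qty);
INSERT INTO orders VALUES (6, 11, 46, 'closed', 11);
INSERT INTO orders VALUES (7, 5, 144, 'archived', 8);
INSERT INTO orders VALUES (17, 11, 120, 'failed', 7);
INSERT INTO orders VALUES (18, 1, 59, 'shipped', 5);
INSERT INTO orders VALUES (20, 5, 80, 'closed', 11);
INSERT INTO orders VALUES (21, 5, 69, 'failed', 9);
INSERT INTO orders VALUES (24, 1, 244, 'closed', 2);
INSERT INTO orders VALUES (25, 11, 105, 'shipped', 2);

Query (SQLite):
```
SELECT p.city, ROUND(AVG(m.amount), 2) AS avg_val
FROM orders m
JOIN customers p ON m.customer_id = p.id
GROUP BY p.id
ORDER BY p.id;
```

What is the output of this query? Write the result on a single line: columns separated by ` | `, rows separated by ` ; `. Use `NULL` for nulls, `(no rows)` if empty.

Join each orders row to its customers via customer_id.
Group joined rows by customers.id; compute ROUND(AVG(m.amount), 2) per group.
  1: ids {18, 24} → ROUND(AVG(m.amount), 2)=151.5
  5: ids {7, 20, 21} → ROUND(AVG(m.amount), 2)=97.67
  11: ids {6, 17, 25} → ROUND(AVG(m.amount), 2)=90.33

Delhi | 151.5 ; Delhi | 97.67 ; Fresno | 90.33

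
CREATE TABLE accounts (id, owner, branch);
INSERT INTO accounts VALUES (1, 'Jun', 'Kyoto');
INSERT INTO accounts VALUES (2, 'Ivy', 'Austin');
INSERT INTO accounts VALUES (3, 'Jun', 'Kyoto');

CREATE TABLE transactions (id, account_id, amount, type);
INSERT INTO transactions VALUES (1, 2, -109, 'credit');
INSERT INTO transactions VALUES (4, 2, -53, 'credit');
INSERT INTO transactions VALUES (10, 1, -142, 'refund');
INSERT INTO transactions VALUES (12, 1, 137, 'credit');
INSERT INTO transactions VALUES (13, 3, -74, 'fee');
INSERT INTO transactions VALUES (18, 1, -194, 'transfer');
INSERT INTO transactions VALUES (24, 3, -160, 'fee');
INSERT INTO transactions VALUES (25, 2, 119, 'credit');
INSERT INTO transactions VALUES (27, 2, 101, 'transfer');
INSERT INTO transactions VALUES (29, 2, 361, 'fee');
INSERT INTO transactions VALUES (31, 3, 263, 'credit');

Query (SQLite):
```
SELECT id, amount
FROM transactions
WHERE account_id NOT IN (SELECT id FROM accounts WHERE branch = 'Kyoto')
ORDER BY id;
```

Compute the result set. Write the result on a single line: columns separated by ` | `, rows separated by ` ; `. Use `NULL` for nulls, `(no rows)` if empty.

Inner query: accounts.id where branch = 'Kyoto'.
Outer: keep transactions rows whose account_id is not in that set.
Inner query → {1, 3}

1 | -109 ; 4 | -53 ; 25 | 119 ; 27 | 101 ; 29 | 361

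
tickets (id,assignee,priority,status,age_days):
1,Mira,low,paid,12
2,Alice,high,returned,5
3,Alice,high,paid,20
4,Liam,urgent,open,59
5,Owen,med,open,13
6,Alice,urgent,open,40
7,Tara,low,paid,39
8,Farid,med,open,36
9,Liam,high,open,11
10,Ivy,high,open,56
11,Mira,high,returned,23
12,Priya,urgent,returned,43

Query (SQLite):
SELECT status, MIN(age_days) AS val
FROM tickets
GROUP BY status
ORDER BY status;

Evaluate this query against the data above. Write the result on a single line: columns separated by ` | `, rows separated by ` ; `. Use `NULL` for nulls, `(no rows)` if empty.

open | 11 ; paid | 12 ; returned | 5

Partition tickets by status; compute MIN(age_days) within each group.
  open: ids {4, 5, 6, 8, 9, 10} → MIN(age_days)=11
  paid: ids {1, 3, 7} → MIN(age_days)=12
  returned: ids {2, 11, 12} → MIN(age_days)=5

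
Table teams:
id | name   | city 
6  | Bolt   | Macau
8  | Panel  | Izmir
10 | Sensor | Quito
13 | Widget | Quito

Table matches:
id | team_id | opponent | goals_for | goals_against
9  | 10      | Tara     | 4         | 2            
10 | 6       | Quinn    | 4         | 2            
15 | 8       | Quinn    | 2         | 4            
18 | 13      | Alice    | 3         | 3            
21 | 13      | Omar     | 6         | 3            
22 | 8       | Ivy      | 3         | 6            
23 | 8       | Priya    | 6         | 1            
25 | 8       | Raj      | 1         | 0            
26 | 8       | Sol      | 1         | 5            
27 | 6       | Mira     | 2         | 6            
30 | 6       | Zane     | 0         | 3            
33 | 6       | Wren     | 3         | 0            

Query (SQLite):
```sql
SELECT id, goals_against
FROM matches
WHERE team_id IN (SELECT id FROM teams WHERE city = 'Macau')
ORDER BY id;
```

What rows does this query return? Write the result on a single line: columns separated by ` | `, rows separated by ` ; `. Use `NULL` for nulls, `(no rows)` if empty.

10 | 2 ; 27 | 6 ; 30 | 3 ; 33 | 0

Inner query: teams.id where city = 'Macau'.
Outer: keep matches rows whose team_id is in that set.
Inner query → {6}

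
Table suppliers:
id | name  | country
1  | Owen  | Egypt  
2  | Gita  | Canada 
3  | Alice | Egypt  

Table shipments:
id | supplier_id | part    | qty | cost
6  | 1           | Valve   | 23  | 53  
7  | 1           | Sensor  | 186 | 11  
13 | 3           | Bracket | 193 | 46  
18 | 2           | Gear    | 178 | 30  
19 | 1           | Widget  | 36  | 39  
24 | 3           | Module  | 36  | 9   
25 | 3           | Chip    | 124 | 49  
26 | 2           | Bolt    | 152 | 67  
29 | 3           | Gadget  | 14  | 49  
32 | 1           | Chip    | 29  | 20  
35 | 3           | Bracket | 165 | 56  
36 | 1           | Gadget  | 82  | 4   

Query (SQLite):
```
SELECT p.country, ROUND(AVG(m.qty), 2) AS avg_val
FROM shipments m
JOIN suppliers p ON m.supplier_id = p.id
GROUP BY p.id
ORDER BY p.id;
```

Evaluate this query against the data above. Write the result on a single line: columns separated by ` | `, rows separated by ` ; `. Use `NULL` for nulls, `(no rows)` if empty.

Egypt | 71.2 ; Canada | 165 ; Egypt | 106.4

Join each shipments row to its suppliers via supplier_id.
Group joined rows by suppliers.id; compute ROUND(AVG(m.qty), 2) per group.
  1: ids {6, 7, 19, 32, 36} → ROUND(AVG(m.qty), 2)=71.2
  2: ids {18, 26} → ROUND(AVG(m.qty), 2)=165
  3: ids {13, 24, 25, 29, 35} → ROUND(AVG(m.qty), 2)=106.4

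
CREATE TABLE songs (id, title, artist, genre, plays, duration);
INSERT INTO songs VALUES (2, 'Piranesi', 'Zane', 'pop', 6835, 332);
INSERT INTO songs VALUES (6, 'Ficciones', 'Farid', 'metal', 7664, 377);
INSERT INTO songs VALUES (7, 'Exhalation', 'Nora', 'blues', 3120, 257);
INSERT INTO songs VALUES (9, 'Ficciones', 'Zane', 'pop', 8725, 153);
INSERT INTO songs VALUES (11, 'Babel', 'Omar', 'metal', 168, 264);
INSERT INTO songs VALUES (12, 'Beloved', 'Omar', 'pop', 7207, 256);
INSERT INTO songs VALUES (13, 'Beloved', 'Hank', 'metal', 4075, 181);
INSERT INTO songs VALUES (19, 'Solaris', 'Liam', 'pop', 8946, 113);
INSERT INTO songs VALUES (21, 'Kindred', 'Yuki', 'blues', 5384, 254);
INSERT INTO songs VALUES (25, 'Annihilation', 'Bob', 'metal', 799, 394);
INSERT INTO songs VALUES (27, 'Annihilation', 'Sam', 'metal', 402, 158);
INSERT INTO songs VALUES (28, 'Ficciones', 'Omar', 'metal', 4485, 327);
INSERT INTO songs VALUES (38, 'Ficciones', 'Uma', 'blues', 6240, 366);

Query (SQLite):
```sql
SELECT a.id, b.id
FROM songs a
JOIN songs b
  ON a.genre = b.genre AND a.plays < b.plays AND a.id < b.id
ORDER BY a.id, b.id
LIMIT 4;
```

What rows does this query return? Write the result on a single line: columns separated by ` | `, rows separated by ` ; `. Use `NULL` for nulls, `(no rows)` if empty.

2 | 9 ; 2 | 12 ; 2 | 19 ; 7 | 21

Pairs (a,b) with same genre, a.plays < b.plays, a.id < b.id.
genre groups: blues:{7,21,38} metal:{6,11,13,25,27,28} pop:{2,9,12,19}
Ordered by (a.id, b.id); first 4.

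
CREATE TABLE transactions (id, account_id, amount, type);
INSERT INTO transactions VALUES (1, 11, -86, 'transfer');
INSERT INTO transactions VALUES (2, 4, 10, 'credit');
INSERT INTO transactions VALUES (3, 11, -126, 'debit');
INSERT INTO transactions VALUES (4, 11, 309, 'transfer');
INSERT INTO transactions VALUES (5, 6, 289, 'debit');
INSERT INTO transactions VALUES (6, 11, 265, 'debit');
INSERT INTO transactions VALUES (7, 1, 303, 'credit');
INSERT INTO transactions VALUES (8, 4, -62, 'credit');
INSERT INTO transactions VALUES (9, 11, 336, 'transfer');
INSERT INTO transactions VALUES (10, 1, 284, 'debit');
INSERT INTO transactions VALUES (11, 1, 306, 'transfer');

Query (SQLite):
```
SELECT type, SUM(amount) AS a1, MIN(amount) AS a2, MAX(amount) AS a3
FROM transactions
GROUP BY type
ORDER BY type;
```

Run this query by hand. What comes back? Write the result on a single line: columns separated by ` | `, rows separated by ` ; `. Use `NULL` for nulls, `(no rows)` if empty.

credit | 251 | -62 | 303 ; debit | 712 | -126 | 289 ; transfer | 865 | -86 | 336

Group transactions by type.
Per group compute: SUM(amount), MIN(amount), MAX(amount).
  credit: ids {2, 7, 8} → SUM(amount)=251, MIN(amount)=-62, MAX(amount)=303
  debit: ids {3, 5, 6, 10} → SUM(amount)=712, MIN(amount)=-126, MAX(amount)=289
  transfer: ids {1, 4, 9, 11} → SUM(amount)=865, MIN(amount)=-86, MAX(amount)=336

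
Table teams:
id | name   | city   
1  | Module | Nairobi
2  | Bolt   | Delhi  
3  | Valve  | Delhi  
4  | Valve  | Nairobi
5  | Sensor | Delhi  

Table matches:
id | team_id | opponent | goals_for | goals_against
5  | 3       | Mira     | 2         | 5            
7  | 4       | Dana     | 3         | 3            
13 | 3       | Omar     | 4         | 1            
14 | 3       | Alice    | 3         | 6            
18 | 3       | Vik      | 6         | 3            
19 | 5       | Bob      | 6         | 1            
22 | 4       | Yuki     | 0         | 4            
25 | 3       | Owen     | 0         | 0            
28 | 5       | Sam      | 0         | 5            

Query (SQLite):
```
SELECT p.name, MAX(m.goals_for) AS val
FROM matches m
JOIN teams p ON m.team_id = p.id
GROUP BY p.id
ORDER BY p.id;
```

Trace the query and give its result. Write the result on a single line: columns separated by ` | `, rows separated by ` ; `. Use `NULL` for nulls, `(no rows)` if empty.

Join each matches row to its teams via team_id.
Group joined rows by teams.id; compute MAX(m.goals_for) per group.
  3: ids {5, 13, 14, 18, 25} → MAX(m.goals_for)=6
  4: ids {7, 22} → MAX(m.goals_for)=3
  5: ids {19, 28} → MAX(m.goals_for)=6

Valve | 6 ; Valve | 3 ; Sensor | 6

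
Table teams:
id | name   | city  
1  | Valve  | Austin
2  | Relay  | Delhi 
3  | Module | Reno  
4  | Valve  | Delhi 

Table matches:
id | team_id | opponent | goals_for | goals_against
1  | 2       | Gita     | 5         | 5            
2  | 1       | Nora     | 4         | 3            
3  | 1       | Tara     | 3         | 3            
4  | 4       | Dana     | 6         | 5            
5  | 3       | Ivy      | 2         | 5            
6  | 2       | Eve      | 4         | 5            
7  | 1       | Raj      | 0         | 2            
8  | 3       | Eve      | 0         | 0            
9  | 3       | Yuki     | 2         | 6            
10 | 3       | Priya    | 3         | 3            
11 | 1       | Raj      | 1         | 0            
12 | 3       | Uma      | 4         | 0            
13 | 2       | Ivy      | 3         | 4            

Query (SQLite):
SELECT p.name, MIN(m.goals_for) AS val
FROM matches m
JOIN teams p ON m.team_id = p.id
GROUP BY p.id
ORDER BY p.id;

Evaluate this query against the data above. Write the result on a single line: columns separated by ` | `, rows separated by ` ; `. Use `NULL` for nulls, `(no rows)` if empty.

Join each matches row to its teams via team_id.
Group joined rows by teams.id; compute MIN(m.goals_for) per group.
  1: ids {2, 3, 7, 11} → MIN(m.goals_for)=0
  2: ids {1, 6, 13} → MIN(m.goals_for)=3
  3: ids {5, 8, 9, 10, 12} → MIN(m.goals_for)=0
  4: ids {4} → MIN(m.goals_for)=6

Valve | 0 ; Relay | 3 ; Module | 0 ; Valve | 6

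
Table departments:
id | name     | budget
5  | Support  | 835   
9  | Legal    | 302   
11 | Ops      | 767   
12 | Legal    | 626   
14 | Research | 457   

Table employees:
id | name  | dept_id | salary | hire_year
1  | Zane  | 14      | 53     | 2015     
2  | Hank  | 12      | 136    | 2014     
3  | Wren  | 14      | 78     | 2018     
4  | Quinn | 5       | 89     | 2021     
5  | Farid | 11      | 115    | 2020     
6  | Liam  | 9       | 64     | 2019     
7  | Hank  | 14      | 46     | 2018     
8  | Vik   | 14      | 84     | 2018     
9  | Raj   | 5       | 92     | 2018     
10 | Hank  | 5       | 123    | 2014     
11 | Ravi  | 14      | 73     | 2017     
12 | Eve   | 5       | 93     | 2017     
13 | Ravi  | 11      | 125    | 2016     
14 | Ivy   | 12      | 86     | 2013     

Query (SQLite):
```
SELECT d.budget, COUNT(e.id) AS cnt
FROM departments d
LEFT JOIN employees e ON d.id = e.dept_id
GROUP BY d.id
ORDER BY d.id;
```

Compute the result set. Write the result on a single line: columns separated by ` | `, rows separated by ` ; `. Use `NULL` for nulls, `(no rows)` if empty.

LEFT JOIN keeps every departments row; unmatched ones get NULL for employees columns.
Group by departments.id and compute COUNT(e.id). COUNT(col) of an all-NULL group is 0.
  5: ids {4, 9, 10, 12} → COUNT(e.id)=4
  9: ids {6} → COUNT(e.id)=1
  11: ids {5, 13} → COUNT(e.id)=2
  12: ids {2, 14} → COUNT(e.id)=2
  14: ids {1, 3, 7, 8, 11} → COUNT(e.id)=5

835 | 4 ; 302 | 1 ; 767 | 2 ; 626 | 2 ; 457 | 5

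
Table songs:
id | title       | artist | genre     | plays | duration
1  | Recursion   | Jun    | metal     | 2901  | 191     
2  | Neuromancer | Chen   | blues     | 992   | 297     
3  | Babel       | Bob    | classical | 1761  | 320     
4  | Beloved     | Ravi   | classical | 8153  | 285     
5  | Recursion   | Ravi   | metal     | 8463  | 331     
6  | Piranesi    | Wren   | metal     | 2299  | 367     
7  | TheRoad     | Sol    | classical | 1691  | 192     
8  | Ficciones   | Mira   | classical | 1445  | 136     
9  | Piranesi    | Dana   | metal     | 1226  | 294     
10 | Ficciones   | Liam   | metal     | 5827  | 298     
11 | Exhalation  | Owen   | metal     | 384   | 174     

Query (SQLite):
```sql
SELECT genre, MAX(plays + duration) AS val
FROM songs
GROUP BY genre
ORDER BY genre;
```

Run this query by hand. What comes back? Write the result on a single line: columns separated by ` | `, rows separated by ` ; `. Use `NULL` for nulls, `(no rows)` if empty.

For each row compute plays + duration.
Group by genre; take MAX of the expression per group.
  blues: ids {2} → MAX(plays + duration)=1289
  classical: ids {3, 4, 7, 8} → MAX(plays + duration)=8438
  metal: ids {1, 5, 6, 9, 10, 11} → MAX(plays + duration)=8794

blues | 1289 ; classical | 8438 ; metal | 8794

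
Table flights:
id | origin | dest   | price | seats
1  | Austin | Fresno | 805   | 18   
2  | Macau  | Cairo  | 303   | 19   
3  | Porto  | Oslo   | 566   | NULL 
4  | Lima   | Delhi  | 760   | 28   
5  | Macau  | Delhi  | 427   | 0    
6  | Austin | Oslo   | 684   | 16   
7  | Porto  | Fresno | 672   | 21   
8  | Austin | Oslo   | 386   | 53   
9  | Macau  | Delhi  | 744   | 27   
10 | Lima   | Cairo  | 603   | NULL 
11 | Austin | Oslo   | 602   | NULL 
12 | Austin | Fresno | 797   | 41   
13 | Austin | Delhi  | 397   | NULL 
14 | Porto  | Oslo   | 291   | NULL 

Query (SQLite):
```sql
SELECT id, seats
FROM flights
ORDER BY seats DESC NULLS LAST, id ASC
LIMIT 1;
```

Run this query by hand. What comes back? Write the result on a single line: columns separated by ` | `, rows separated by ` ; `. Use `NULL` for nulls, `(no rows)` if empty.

8 | 53

Sort by seats desc, tiebreak id asc: (53, id=8), (41, id=12), (28, id=4), (27, id=9) …. Take first 1.
NULLS LAST: NULL seats rows go after all non-NULL rows (among themselves ordered by id asc).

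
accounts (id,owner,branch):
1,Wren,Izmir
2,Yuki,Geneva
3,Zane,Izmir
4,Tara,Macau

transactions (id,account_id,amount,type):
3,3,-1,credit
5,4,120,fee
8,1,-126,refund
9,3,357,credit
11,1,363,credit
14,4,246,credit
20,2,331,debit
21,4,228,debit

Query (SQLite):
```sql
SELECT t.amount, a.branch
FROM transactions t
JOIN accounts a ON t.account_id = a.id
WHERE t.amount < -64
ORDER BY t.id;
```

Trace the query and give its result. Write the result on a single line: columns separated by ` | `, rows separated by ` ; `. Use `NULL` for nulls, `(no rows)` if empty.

-126 | Izmir

Each transactions row matches the accounts row where account_id = accounts.id.
Then keep rows with t.amount < -64.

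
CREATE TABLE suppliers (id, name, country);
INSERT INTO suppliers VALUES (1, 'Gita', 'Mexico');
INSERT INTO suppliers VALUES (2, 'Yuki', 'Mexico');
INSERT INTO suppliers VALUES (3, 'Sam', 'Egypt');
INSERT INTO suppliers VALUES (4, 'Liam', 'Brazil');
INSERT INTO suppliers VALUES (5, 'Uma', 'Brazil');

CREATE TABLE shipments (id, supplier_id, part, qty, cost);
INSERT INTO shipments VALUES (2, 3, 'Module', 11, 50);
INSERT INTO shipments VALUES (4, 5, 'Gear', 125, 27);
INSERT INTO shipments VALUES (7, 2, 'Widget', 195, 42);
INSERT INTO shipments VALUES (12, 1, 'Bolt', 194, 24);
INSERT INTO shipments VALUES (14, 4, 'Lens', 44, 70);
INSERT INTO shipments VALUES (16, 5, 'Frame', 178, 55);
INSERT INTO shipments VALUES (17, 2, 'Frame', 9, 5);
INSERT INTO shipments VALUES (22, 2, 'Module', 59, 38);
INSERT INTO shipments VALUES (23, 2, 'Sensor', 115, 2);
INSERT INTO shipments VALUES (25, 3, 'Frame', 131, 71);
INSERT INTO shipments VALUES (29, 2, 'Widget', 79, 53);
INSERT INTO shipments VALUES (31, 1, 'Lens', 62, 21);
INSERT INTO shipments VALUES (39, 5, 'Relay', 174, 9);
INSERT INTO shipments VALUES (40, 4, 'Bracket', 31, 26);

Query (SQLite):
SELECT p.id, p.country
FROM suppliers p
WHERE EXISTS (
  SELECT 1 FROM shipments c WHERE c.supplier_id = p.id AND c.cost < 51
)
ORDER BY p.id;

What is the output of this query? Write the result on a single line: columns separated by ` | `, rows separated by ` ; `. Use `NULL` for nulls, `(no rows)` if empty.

For each suppliers row, check whether any shipments with matching supplier_id has cost < 51.
Keep rows where that is true.

1 | Mexico ; 2 | Mexico ; 3 | Egypt ; 4 | Brazil ; 5 | Brazil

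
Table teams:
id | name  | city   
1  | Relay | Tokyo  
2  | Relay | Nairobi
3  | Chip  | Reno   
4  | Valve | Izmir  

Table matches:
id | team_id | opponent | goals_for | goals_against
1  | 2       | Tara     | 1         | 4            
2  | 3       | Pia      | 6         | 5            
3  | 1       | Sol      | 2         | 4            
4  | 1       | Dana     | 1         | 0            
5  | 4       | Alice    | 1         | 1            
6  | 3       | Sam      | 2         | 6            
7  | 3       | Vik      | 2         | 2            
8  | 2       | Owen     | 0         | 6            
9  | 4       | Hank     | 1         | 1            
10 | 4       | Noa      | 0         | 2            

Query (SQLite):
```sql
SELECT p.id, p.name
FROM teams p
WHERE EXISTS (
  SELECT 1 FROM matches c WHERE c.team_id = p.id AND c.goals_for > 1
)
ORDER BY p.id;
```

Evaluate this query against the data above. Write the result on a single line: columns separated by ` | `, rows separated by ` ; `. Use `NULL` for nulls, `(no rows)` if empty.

For each teams row, check whether any matches with matching team_id has goals_for > 1.
Keep rows where that is true.

1 | Relay ; 3 | Chip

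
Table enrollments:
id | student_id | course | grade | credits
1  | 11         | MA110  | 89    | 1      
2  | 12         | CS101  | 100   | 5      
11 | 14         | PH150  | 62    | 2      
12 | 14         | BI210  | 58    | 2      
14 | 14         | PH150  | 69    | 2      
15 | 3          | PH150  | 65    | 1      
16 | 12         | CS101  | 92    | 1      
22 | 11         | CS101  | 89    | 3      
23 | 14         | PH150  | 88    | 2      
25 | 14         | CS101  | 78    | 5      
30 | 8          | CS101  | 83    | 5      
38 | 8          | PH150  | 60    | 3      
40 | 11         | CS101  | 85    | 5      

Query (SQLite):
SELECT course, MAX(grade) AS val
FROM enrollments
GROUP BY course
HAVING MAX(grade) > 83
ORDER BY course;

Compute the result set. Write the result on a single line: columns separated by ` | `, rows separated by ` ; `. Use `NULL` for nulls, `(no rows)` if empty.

CS101 | 100 ; MA110 | 89 ; PH150 | 88

Partition enrollments by course; compute MAX(grade) within each group.
HAVING: keep groups where MAX(grade) > 83.
  BI210: ids {12} → MAX(grade)=58
  CS101: ids {2, 16, 22, 25, 30, 40} → MAX(grade)=100
  MA110: ids {1} → MAX(grade)=89
  PH150: ids {11, 14, 15, 23, 38} → MAX(grade)=88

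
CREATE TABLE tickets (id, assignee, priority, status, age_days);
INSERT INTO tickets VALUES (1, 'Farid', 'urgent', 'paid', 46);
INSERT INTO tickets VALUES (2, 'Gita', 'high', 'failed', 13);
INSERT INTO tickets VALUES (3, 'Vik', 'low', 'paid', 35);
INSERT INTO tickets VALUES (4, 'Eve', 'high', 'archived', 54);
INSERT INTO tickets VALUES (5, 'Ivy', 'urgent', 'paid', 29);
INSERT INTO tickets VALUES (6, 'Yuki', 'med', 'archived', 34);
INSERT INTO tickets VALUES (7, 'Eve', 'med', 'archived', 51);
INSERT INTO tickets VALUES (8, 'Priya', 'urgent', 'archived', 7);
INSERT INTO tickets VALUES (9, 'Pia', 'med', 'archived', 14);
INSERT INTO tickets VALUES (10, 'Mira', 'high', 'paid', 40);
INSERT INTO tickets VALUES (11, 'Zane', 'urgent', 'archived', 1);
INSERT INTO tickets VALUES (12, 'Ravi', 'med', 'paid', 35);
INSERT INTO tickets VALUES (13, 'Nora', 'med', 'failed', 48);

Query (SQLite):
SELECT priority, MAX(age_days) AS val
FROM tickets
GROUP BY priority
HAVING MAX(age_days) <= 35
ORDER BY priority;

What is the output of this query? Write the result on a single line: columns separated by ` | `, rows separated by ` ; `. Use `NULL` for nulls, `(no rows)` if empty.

Partition tickets by priority; compute MAX(age_days) within each group.
HAVING: keep groups where MAX(age_days) <= 35.
  high: ids {2, 4, 10} → MAX(age_days)=54
  low: ids {3} → MAX(age_days)=35
  med: ids {6, 7, 9, 12, 13} → MAX(age_days)=51
  urgent: ids {1, 5, 8, 11} → MAX(age_days)=46

low | 35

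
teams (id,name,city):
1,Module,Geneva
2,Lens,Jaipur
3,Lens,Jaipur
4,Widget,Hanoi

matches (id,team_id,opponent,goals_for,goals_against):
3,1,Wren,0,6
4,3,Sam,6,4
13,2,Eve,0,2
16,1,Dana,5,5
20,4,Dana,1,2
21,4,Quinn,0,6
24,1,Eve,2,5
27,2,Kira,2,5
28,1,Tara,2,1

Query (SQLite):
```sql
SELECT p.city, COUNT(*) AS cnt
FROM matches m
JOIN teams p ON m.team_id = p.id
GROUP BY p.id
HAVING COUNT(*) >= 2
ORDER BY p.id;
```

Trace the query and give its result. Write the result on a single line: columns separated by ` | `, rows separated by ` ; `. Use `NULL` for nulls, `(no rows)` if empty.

Join each matches row to its teams via team_id.
Group joined rows by teams.id; compute COUNT(*) per group.
HAVING: keep groups with count ≥ 2.
  1: ids {3, 16, 24, 28} → COUNT(*)=4
  2: ids {13, 27} → COUNT(*)=2
  3: ids {4} → COUNT(*)=1
  4: ids {20, 21} → COUNT(*)=2

Geneva | 4 ; Jaipur | 2 ; Hanoi | 2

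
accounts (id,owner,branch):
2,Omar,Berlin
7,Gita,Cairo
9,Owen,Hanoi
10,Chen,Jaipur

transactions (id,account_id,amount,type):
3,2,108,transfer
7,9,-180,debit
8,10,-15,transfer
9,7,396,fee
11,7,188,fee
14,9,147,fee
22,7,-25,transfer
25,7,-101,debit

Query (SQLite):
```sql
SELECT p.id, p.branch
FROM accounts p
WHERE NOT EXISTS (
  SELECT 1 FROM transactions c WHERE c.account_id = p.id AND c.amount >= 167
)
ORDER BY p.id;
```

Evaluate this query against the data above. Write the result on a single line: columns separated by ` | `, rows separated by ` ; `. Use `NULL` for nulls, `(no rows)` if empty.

2 | Berlin ; 9 | Hanoi ; 10 | Jaipur

For each accounts row, check whether any transactions with matching account_id has amount >= 167.
Keep rows where that is false.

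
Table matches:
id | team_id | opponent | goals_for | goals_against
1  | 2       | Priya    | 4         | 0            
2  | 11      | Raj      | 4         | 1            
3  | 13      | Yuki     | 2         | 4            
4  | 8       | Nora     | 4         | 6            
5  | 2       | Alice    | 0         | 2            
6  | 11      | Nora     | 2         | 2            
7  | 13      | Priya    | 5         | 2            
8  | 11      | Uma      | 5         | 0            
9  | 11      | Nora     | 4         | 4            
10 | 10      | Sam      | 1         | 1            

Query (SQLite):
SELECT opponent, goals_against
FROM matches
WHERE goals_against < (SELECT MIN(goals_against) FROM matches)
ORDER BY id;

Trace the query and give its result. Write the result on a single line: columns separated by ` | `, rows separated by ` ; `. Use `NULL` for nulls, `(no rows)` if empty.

(no rows)

Scalar subquery: MIN(goals_against) over all matches rows = 0.
Keep rows where goals_against < that value.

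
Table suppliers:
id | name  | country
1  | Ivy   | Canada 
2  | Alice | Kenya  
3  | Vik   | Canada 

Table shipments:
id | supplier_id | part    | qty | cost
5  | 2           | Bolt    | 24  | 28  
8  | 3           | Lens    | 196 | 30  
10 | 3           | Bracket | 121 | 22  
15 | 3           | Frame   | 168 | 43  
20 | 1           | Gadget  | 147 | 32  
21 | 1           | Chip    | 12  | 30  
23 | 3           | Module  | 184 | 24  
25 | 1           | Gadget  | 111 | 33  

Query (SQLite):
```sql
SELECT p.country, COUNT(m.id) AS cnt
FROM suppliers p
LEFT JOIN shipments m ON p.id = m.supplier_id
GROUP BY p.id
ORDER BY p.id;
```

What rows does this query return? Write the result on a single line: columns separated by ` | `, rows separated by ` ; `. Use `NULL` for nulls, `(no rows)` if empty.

LEFT JOIN keeps every suppliers row; unmatched ones get NULL for shipments columns.
Group by suppliers.id and compute COUNT(m.id). COUNT(col) of an all-NULL group is 0.
  1: ids {20, 21, 25} → COUNT(m.id)=3
  2: ids {5} → COUNT(m.id)=1
  3: ids {8, 10, 15, 23} → COUNT(m.id)=4

Canada | 3 ; Kenya | 1 ; Canada | 4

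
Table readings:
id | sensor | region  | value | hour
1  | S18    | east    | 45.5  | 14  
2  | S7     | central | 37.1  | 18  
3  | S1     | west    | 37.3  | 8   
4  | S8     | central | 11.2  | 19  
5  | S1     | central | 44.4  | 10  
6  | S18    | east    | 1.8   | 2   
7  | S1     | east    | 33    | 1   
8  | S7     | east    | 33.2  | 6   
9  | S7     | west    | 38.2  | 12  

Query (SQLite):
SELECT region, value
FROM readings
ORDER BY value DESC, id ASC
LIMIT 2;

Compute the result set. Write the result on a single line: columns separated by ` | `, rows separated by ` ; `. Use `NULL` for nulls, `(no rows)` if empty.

Sort by value desc, tiebreak id asc: (45.5, id=1), (44.4, id=5), (38.2, id=9), (37.3, id=3), (37.1, id=2) …. Take first 2.

east | 45.5 ; central | 44.4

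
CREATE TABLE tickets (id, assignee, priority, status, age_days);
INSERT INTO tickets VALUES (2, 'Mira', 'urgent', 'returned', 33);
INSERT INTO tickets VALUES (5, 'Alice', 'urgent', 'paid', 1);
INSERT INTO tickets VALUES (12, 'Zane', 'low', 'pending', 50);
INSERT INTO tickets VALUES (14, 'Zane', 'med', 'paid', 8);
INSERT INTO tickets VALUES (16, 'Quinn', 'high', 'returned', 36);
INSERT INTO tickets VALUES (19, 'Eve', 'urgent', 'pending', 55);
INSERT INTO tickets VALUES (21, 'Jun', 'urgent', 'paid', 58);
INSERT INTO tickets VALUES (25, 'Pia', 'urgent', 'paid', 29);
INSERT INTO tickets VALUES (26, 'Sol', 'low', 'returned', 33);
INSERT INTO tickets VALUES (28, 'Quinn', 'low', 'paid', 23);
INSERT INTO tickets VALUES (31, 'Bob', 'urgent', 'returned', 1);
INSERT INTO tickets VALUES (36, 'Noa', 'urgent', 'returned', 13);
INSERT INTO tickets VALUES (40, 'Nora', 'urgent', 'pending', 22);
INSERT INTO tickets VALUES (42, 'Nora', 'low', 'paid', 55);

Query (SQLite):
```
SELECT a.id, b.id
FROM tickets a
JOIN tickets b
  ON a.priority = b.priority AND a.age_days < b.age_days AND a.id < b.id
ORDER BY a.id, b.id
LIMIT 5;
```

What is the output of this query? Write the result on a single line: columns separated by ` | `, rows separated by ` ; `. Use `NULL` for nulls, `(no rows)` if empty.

Pairs (a,b) with same priority, a.age_days < b.age_days, a.id < b.id.
priority groups: high:{16} low:{12,26,28,42} med:{14} urgent:{2,5,19,21,25,31,36,40}
Ordered by (a.id, b.id); first 5.

2 | 19 ; 2 | 21 ; 5 | 19 ; 5 | 21 ; 5 | 25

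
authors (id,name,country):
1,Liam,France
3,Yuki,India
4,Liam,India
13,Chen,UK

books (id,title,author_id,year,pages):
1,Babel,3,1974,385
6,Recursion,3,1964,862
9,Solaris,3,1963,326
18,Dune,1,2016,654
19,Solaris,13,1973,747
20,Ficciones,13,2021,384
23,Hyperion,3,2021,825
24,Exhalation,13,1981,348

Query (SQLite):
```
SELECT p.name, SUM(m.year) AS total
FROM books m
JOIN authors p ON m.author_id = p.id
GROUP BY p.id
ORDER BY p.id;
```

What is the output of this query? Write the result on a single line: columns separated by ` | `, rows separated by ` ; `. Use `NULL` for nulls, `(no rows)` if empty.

Liam | 2016 ; Yuki | 7922 ; Chen | 5975

Join each books row to its authors via author_id.
Group joined rows by authors.id; compute SUM(m.year) per group.
  1: ids {18} → SUM(m.year)=2016
  3: ids {1, 6, 9, 23} → SUM(m.year)=7922
  13: ids {19, 20, 24} → SUM(m.year)=5975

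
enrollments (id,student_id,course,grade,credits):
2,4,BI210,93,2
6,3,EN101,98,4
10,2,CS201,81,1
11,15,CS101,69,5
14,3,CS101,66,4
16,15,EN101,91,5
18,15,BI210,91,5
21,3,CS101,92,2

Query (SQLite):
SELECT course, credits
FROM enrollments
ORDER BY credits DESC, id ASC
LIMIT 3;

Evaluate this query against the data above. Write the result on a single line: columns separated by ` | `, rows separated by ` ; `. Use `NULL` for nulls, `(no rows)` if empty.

CS101 | 5 ; EN101 | 5 ; BI210 | 5

Sort by credits desc, tiebreak id asc: (5, id=11), (5, id=16), (5, id=18), (4, id=6), (4, id=14), (2, id=2) …. Take first 3.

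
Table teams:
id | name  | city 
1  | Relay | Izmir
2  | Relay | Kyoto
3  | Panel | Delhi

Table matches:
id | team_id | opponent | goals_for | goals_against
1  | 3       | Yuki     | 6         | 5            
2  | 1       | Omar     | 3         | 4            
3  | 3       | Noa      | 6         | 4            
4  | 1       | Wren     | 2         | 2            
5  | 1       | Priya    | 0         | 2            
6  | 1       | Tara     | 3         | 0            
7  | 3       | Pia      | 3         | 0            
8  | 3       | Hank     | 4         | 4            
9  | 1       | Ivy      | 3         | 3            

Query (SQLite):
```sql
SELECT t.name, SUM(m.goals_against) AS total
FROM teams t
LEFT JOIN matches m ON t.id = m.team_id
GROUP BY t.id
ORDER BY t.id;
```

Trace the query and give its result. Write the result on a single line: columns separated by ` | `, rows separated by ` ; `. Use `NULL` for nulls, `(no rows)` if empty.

LEFT JOIN keeps every teams row; unmatched ones get NULL for matches columns.
Group by teams.id and compute SUM(m.goals_against). SUM over an all-NULL group is NULL.
  1: ids {2, 4, 5, 6, 9} → SUM(m.goals_against)=11
  2: ids {—} → SUM(m.goals_against)=NULL
  3: ids {1, 3, 7, 8} → SUM(m.goals_against)=13

Relay | 11 ; Relay | NULL ; Panel | 13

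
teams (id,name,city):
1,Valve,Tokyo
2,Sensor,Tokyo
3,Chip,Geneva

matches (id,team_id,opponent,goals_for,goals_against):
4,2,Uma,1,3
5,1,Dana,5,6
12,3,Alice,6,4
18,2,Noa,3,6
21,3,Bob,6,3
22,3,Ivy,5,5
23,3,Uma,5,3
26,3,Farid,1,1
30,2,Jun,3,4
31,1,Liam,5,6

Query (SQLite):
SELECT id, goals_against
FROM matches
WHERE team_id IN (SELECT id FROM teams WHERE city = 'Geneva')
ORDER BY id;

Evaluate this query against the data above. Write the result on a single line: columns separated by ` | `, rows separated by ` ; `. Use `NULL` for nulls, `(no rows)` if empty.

12 | 4 ; 21 | 3 ; 22 | 5 ; 23 | 3 ; 26 | 1

Inner query: teams.id where city = 'Geneva'.
Outer: keep matches rows whose team_id is in that set.
Inner query → {3}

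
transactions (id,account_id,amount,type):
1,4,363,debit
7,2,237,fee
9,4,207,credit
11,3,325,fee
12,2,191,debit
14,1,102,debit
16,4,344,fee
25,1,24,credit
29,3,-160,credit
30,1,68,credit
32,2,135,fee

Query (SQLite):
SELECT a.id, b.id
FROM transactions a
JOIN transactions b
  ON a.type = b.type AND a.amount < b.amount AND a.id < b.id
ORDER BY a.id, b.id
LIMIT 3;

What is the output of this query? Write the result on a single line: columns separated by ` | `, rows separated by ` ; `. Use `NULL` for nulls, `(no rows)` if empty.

Pairs (a,b) with same type, a.amount < b.amount, a.id < b.id.
type groups: credit:{9,25,29,30} debit:{1,12,14} fee:{7,11,16,32}
Ordered by (a.id, b.id); first 3.

7 | 11 ; 7 | 16 ; 11 | 16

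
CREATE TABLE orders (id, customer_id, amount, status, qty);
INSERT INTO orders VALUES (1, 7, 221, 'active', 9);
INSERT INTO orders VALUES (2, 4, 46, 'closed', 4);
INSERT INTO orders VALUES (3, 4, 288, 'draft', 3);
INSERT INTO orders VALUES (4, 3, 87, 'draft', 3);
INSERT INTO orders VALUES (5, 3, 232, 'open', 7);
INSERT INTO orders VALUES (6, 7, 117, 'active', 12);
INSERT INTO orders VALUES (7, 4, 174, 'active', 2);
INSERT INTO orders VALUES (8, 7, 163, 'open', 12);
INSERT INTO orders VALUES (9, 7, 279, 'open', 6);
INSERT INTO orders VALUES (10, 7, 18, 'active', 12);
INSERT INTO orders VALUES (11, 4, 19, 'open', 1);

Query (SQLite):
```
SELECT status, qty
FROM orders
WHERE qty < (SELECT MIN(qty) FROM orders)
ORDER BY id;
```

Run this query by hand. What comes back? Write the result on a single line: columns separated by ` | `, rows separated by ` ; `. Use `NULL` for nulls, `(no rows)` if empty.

(no rows)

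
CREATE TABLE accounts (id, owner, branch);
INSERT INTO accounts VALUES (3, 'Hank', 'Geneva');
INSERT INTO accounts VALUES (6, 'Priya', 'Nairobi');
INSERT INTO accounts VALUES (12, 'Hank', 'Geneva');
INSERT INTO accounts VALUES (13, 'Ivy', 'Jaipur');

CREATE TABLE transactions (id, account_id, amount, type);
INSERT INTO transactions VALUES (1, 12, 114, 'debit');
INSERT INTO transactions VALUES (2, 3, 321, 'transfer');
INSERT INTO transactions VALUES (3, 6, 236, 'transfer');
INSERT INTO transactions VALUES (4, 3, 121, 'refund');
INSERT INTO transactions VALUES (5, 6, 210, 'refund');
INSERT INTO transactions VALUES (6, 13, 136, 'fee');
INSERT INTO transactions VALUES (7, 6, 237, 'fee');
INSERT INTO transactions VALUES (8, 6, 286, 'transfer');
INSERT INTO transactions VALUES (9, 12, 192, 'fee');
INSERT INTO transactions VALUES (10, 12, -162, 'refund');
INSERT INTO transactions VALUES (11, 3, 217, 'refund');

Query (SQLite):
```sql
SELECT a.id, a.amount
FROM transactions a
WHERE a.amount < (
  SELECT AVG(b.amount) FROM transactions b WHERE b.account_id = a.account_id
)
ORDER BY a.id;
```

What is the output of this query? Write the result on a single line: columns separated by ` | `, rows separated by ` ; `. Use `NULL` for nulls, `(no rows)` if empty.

3 | 236 ; 4 | 121 ; 5 | 210 ; 7 | 237 ; 10 | -162 ; 11 | 217

For each transactions row a, compute AVG(amount) over rows sharing a.account_id.
Keep row a if a.amount < that per-group AVG.
  account_id=3: AVG(amount) = 219.666667
  account_id=6: AVG(amount) = 242.25
  account_id=12: AVG(amount) = 48.0
  account_id=13: AVG(amount) = 136.0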